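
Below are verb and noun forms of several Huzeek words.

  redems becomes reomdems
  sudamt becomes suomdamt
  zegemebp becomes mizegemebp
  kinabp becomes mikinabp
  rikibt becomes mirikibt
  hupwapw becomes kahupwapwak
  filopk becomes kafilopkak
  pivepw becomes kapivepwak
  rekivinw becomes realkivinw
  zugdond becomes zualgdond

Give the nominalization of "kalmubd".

mikalmubd

"kalmubd" has second-to-last letter 'b'. The stems whose second-to-last letter is 'b' (zegemebp → mizegemebp, kinabp → mikinabp, rikibt → mirikibt) add the prefix mi-.
So kalmubd → mikalmubd.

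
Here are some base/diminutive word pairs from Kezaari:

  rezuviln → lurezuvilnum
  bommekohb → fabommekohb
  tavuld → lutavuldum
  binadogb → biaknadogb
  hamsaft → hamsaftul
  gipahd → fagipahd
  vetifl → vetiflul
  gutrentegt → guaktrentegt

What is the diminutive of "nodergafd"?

"nodergafd" has second-to-last letter 'f'. The stems whose second-to-last letter is 'f' (vetifl → vetiflul, hamsaft → hamsaftul) add -ul.
So nodergafd → nodergafdul.

nodergafdul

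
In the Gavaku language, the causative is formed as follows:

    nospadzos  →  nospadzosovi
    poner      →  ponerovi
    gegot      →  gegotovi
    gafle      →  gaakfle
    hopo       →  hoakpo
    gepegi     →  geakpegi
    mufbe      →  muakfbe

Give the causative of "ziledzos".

ziledzosovi

poner and gafle both have last vowel 'e' yet inflect differently (ponerovi, gaakfle), so the last vowel is not what conditions the rule; whether the stem ends in a vowel or a consonant is.
"ziledzos" ends in a consonant. The stems ending in a consonant (nospadzos → nospadzosovi, poner → ponerovi, gegot → gegotovi) add -ovi.
So ziledzos → ziledzosovi.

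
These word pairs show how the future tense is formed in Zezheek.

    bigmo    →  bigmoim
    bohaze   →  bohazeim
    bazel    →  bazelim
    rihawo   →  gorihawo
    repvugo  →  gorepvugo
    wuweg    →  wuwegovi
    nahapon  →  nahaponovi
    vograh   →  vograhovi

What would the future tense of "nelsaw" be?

"nelsaw" begins with n-. The one such stem in the data (nahapon → nahaponovi) adds -ovi, so the same rule applies.
So nelsaw → nelsawovi.

nelsawovi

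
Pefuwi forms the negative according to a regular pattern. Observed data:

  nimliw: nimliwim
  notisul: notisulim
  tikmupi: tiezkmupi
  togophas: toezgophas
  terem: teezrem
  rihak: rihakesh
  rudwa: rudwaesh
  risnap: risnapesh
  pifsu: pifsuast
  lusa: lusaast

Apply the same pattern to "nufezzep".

"nufezzep" begins with n-. The stems beginning with n- (nimliw → nimliwim, notisul → notisulim) add -im.
So nufezzep → nufezzepim.

nufezzepim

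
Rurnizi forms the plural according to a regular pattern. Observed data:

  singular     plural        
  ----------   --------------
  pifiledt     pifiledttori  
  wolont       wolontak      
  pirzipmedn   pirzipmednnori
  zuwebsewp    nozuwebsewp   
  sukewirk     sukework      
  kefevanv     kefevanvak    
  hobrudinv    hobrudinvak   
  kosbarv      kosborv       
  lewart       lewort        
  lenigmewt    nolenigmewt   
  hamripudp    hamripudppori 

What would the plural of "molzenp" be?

"molzenp" has second-to-last letter 'n'. The stems whose second-to-last letter is 'n' (kefevanv → kefevanvak, wolont → wolontak, hobrudinv → hobrudinvak) add -ak.
The other patterns: stems whose second-to-last letter is 'r' change the last vowel to 'o'; stems whose second-to-last letter is 'd' double the final consonant and add -ori; stems whose second-to-last letter is 'w' add the prefix no-.
So molzenp → molzenpak.

molzenpak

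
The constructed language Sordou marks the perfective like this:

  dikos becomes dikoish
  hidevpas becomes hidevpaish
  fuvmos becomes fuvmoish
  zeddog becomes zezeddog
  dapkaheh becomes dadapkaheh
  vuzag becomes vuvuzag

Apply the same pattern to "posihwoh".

poposihwoh

"posihwoh" ends in -h. The one such stem in the data (dapkaheh → dadapkaheh) repeats the first consonant+vowel as a prefix (as do zeddog, vuzag), so the same rule applies.
The other pattern: stems ending in -s drop the final letter and add -ish.
So posihwoh → poposihwoh.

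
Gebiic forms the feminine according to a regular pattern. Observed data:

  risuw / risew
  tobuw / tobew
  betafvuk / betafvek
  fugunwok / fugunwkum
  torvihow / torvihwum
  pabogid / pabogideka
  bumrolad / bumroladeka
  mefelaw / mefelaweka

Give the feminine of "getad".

betafvuk and fugunwok both end in -k yet inflect differently (betafvek, fugunwkum), so the final letter is not what conditions the rule; the last vowel is.
"getad" has last vowel 'a'. The stems whose last vowel is 'a' (bumrolad → bumroladeka, mefelaw → mefelaweka) add -eka.
The other patterns: stems whose last vowel is 'u' change the last vowel to 'e'; stems whose last vowel is 'o' delete the last vowel and add -um.
So getad → getadeka.

getadeka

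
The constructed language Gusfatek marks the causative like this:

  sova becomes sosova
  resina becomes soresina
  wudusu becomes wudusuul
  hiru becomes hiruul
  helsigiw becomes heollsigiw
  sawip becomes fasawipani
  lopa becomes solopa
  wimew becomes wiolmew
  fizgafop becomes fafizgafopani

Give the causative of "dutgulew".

helsigiw and sawip both have last vowel 'i' yet inflect differently (heollsigiw, fasawipani), so the last vowel is not what conditions the rule; the final letter is.
"dutgulew" ends in -w. The stems ending in -w (helsigiw → heollsigiw, wimew → wiolmew) insert -ol- after the first vowel.
So dutgulew → duoltgulew.

duoltgulew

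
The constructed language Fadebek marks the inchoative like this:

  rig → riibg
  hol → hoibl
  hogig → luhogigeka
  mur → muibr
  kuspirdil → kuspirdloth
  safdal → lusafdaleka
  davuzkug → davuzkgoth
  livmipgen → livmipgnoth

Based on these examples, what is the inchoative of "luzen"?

"luzen" has 2 vowels. The stems with 2 vowels (hogig → luhogigeka, safdal → lusafdaleka) add lu- … -eka around the stem.
The other patterns: stems with 1 vowel insert -ib- after the first vowel; stems with 3 vowels delete the last vowel and add -oth.
So luzen → luluzeneka.

luluzeneka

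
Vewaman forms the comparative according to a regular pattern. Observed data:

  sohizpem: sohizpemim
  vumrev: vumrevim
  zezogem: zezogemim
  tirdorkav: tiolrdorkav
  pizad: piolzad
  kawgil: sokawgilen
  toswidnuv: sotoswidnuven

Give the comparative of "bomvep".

bomvepim

vumrev and tirdorkav both end in -v yet inflect differently (vumrevim, tiolrdorkav), so the final letter is not what conditions the rule; the last vowel is.
"bomvep" has last vowel 'e'. The stems whose last vowel is 'e' (sohizpem → sohizpemim, vumrev → vumrevim, zezogem → zezogemim) add -im.
So bomvep → bomvepim.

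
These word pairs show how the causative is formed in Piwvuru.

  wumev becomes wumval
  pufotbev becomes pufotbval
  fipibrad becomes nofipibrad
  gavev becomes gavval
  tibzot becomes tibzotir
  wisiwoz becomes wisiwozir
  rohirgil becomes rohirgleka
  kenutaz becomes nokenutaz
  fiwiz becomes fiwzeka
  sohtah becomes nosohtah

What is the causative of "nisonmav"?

fiwiz and kenutaz both end in -z yet inflect differently (fiwzeka, nokenutaz), so the final letter is not what conditions the rule; the last vowel is.
"nisonmav" has last vowel 'a'. The stems whose last vowel is 'a' (kenutaz → nokenutaz, fipibrad → nofipibrad, sohtah → nosohtah) add the prefix no-.
The other patterns: stems whose last vowel is 'i' delete the last vowel and add -eka; stems whose last vowel is 'e' delete the last vowel and add -al; stems whose last vowel is 'o' add -ir.
So nisonmav → nonisonmav.

nonisonmav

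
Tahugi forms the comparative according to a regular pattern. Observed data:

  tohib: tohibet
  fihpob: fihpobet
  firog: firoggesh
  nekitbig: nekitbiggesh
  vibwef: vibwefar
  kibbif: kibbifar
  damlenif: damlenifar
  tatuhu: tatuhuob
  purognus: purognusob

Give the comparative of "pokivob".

fihpob and firog both have last vowel 'o' yet inflect differently (fihpobet, firoggesh), so the last vowel is not what conditions the rule; the final letter is.
"pokivob" ends in -b. The stems ending in -b (tohib → tohibet, fihpob → fihpobet) add -et.
So pokivob → pokivobet.

pokivobet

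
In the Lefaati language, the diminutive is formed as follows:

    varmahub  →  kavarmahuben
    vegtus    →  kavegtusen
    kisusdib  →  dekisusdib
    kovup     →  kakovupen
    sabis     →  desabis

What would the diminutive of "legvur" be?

sabis and vegtus both end in -s yet inflect differently (desabis, kavegtusen), so the final letter is not what conditions the rule; the last vowel is.
"legvur" has last vowel 'u'. The stems whose last vowel is 'u' (vegtus → kavegtusen, varmahub → kavarmahuben, kovup → kakovupen) add ka- … -en around the stem.
The other pattern: stems whose last vowel is 'i' add the prefix de-.
So legvur → kalegvuren.

kalegvuren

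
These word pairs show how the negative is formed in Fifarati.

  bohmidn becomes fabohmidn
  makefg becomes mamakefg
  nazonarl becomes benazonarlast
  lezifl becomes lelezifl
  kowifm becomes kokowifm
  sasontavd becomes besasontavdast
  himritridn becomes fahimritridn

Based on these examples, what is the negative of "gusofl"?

gugusofl

"gusofl" has second-to-last letter 'f'. The stems whose second-to-last letter is 'f' (makefg → mamakefg, kowifm → kokowifm, lezifl → lelezifl) repeat the first consonant+vowel as a prefix.
The other patterns: stems whose second-to-last letter is 'd' add the prefix fa-; stems whose second-to-last letter is 'r' or 'v' add be- … -ast around the stem.
So gusofl → gugusofl.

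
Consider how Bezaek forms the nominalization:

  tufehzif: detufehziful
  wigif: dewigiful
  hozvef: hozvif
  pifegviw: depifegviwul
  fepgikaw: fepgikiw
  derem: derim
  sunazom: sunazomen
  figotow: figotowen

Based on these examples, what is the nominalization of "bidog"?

bidogen

figotow and pifegviw both end in -w yet inflect differently (figotowen, depifegviwul), so the final letter is not what conditions the rule; the last vowel is.
"bidog" has last vowel 'o'. The stems whose last vowel is 'o' (figotow → figotowen, sunazom → sunazomen) add -en.
The other patterns: stems whose last vowel is 'i' add de- … -ul around the stem; stems whose last vowel is 'a' or 'e' change the last vowel to 'i'.
So bidog → bidogen.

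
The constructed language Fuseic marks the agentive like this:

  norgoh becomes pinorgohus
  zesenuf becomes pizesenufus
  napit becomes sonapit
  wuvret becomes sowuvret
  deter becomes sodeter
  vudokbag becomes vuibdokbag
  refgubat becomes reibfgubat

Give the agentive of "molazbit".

napit and refgubat both end in -t yet inflect differently (sonapit, reibfgubat), so the final letter is not what conditions the rule; the last vowel is.
"molazbit" has last vowel 'i'. The one such stem in the data (napit → sonapit) adds the prefix so-, so the same rule applies.
So molazbit → somolazbit.

somolazbit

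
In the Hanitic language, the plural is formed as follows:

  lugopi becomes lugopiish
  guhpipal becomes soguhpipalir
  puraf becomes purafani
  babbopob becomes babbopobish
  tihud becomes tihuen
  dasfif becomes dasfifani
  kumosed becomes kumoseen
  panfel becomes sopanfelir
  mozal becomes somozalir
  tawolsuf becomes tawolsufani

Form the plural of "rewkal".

sorewkalir

tihud and tawolsuf both have last vowel 'u' yet inflect differently (tihuen, tawolsufani), so the last vowel is not what conditions the rule; the final letter is.
"rewkal" ends in -l. The stems ending in -l (guhpipal → soguhpipalir, mozal → somozalir, panfel → sopanfelir) add so- … -ir around the stem.
The other patterns: stems ending in -d drop the final letter and add -en; stems ending in -f add -ani; stems ending in -b or -i add -ish.
So rewkal → sorewkalir.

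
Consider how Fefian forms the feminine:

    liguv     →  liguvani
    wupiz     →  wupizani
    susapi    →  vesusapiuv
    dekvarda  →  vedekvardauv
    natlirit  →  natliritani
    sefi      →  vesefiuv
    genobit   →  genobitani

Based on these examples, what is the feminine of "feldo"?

sefi and natlirit both have last vowel 'i' yet inflect differently (vesefiuv, natliritani), so the last vowel is not what conditions the rule; whether the stem ends in a vowel or a consonant is.
"feldo" ends in a vowel. The stems ending in a vowel (sefi → vesefiuv, dekvarda → vedekvardauv, susapi → vesusapiuv) add ve- … -uv around the stem.
So feldo → vefeldouv.

vefeldouv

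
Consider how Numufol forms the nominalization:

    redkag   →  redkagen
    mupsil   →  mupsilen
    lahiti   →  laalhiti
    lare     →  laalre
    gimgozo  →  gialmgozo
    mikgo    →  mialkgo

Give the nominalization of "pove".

poalve

"pove" ends in a vowel. The stems ending in a vowel (lahiti → laalhiti, lare → laalre, gimgozo → gialmgozo) insert -al- after the first vowel.
The other pattern: stems ending in a consonant add -en.
So pove → poalve.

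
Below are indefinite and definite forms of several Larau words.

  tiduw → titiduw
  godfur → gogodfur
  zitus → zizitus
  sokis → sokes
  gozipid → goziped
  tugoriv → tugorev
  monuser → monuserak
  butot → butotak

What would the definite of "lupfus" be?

lulupfus

zitus and sokis both end in -s yet inflect differently (zizitus, sokes), so the final letter is not what conditions the rule; the last vowel is.
"lupfus" has last vowel 'u'. The stems whose last vowel is 'u' (tiduw → titiduw, godfur → gogodfur, zitus → zizitus) repeat the first consonant+vowel as a prefix.
The other patterns: stems whose last vowel is 'i' change the last vowel to 'e'; stems whose last vowel is 'e' or 'o' add -ak.
So lupfus → lulupfus.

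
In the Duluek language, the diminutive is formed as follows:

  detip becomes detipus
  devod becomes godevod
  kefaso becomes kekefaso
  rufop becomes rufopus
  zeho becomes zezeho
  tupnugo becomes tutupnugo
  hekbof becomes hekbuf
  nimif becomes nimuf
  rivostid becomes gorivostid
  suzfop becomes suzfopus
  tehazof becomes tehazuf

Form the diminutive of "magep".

magepus

rivostid and detip both have last vowel 'i' yet inflect differently (gorivostid, detipus), so the last vowel is not what conditions the rule; the final letter is.
"magep" ends in -p. The stems ending in -p (detip → detipus, rufop → rufopus, suzfop → suzfopus) add -us.
So magep → magepus.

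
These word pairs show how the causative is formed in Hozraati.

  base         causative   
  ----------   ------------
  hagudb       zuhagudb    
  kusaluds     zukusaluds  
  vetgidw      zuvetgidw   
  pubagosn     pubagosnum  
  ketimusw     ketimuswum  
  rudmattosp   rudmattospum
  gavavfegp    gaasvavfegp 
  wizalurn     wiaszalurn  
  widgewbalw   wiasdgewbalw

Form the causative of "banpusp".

banpuspum

vetgidw and ketimusw both end in -w yet inflect differently (zuvetgidw, ketimuswum), so the final letter is not what conditions the rule; the second-to-last letter is.
"banpusp" has second-to-last letter 's'. The stems whose second-to-last letter is 's' (pubagosn → pubagosnum, ketimusw → ketimuswum, rudmattosp → rudmattospum) add -um.
So banpusp → banpuspum.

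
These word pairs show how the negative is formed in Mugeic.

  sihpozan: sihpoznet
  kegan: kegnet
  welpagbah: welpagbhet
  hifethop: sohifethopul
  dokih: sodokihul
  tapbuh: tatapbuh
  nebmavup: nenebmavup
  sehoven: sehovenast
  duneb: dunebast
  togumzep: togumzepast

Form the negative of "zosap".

zospet

welpagbah and dokih both end in -h yet inflect differently (welpagbhet, sodokihul), so the final letter is not what conditions the rule; the last vowel is.
"zosap" has last vowel 'a'. The stems whose last vowel is 'a' (sihpozan → sihpoznet, kegan → kegnet, welpagbah → welpagbhet) delete the last vowel and add -et.
The other patterns: stems whose last vowel is 'i' or 'o' add so- … -ul around the stem; stems whose last vowel is 'u' repeat the first consonant+vowel as a prefix; stems whose last vowel is 'e' add -ast.
So zosap → zospet.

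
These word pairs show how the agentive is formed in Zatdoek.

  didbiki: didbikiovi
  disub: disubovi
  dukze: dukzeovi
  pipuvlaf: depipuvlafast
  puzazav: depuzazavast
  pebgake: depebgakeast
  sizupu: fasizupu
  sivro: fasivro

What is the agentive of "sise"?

fasise

dukze and pebgake both end in -e yet inflect differently (dukzeovi, depebgakeast), so the final letter is not what conditions the rule; the first letter is.
"sise" begins with s-. The stems beginning with s- (sizupu → fasizupu, sivro → fasivro) add the prefix fa-.
The other patterns: stems beginning with d- add -ovi; stems beginning with p- add de- … -ast around the stem.
So sise → fasise.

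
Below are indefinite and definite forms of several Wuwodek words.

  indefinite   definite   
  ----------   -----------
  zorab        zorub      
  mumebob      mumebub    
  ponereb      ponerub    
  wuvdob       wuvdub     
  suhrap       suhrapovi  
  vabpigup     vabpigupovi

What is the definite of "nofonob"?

nofonub

zorab and suhrap both have last vowel 'a' yet inflect differently (zorub, suhrapovi), so the last vowel is not what conditions the rule; the final letter is.
"nofonob" ends in -b. The stems ending in -b (ponereb → ponerub, wuvdob → wuvdub, mumebob → mumebub) change the last vowel to 'u'.
The other pattern: stems ending in -p add -ovi.
So nofonob → nofonub.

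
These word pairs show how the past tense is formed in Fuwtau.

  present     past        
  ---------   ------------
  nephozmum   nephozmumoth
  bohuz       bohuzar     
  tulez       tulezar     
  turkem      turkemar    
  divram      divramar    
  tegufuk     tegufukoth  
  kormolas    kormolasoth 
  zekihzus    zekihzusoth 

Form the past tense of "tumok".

tumokar

turkem and nephozmum both end in -m yet inflect differently (turkemar, nephozmumoth), so the final letter is not what conditions the rule; the number of vowels is.
"tumok" has 2 vowels. The stems with 2 vowels (turkem → turkemar, bohuz → bohuzar, divram → divramar) add -ar.
The other pattern: stems with 3 vowels add -oth.
So tumok → tumokar.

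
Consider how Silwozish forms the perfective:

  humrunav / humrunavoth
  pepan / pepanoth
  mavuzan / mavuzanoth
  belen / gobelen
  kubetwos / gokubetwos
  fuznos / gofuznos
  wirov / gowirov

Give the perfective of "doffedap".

pepan and belen both end in -n yet inflect differently (pepanoth, gobelen), so the final letter is not what conditions the rule; the last vowel is.
"doffedap" has last vowel 'a'. The stems whose last vowel is 'a' (humrunav → humrunavoth, pepan → pepanoth, mavuzan → mavuzanoth) add -oth.
The other pattern: stems whose last vowel is 'e' or 'o' add the prefix go-.
So doffedap → doffedapoth.

doffedapoth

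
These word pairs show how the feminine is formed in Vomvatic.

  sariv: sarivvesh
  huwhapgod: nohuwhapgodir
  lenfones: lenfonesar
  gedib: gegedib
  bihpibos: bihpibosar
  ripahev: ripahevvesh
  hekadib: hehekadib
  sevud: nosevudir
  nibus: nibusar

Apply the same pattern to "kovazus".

nibus and sevud both have last vowel 'u' yet inflect differently (nibusar, nosevudir), so the last vowel is not what conditions the rule; the final letter is.
"kovazus" ends in -s. The stems ending in -s (lenfones → lenfonesar, nibus → nibusar, bihpibos → bihpibosar) add -ar.
The other patterns: stems ending in -b repeat the first consonant+vowel as a prefix; stems ending in -d add no- … -ir around the stem; stems ending in -v double the final consonant and add -esh.
So kovazus → kovazusar.

kovazusar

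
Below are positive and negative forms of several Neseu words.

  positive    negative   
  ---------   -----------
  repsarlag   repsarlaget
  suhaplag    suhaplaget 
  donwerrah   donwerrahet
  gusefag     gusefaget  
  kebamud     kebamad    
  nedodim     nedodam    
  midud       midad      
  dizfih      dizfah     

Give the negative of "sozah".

sozahet

donwerrah and dizfih both end in -h yet inflect differently (donwerrahet, dizfah), so the final letter is not what conditions the rule; the last vowel is.
"sozah" has last vowel 'a'. The stems whose last vowel is 'a' (repsarlag → repsarlaget, suhaplag → suhaplaget, donwerrah → donwerrahet) add -et.
So sozah → sozahet.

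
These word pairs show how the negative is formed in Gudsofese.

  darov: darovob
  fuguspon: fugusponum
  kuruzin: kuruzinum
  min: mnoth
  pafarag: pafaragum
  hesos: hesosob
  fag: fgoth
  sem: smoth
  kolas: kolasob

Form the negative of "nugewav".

min and fuguspon both end in -n yet inflect differently (mnoth, fugusponum), so the final letter is not what conditions the rule; the number of vowels is.
"nugewav" has 3 vowels. The stems with 3 vowels (fuguspon → fugusponum, kuruzin → kuruzinum, pafarag → pafaragum) add -um.
The other patterns: stems with 1 vowel delete the last vowel and add -oth; stems with 2 vowels add -ob.
So nugewav → nugewavum.

nugewavum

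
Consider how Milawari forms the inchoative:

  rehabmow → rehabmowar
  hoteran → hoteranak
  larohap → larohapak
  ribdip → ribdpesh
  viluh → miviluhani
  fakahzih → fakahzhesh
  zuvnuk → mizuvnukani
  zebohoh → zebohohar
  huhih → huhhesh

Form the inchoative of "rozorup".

viluh and fakahzih both end in -h yet inflect differently (miviluhani, fakahzhesh), so the final letter is not what conditions the rule; the last vowel is.
"rozorup" has last vowel 'u'. The stems whose last vowel is 'u' (viluh → miviluhani, zuvnuk → mizuvnukani) add mi- … -ani around the stem.
So rozorup → mirozorupani.

mirozorupani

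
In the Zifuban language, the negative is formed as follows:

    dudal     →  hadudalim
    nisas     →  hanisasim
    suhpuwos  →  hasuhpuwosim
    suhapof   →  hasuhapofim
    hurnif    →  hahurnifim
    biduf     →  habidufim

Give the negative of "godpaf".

hagodpafim

Every pair shown (dudal → hadudalim, nisas → hanisasim, suhpuwos → hasuhpuwosim, …) follows the same rule: add ha- … -im around the stem.
So godpaf → hagodpafim.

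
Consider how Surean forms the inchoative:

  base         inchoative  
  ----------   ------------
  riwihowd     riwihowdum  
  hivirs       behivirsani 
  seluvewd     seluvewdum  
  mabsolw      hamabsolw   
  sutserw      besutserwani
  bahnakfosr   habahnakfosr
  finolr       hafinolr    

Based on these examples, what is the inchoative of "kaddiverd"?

bekaddiverdani

sutserw and mabsolw both end in -w yet inflect differently (besutserwani, hamabsolw), so the final letter is not what conditions the rule; the second-to-last letter is.
"kaddiverd" has second-to-last letter 'r'. The stems whose second-to-last letter is 'r' (hivirs → behivirsani, sutserw → besutserwani) add be- … -ani around the stem.
So kaddiverd → bekaddiverdani.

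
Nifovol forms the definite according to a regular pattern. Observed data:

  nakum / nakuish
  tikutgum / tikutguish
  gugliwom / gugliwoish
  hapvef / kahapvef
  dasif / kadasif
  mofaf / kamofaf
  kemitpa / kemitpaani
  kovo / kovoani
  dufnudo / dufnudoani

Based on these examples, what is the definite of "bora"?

mofaf and kemitpa both have last vowel 'a' yet inflect differently (kamofaf, kemitpaani), so the last vowel is not what conditions the rule; the final letter is.
"bora" ends in -a. The one such stem in the data (kemitpa → kemitpaani) adds -ani, so the same rule applies.
So bora → boraani.

boraani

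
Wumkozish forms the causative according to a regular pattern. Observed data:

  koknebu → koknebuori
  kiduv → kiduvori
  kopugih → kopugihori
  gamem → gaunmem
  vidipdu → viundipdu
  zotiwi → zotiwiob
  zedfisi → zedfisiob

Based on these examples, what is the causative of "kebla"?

keblaori

koknebu and vidipdu both end in -u yet inflect differently (koknebuori, viundipdu), so the final letter is not what conditions the rule; the first letter is.
"kebla" begins with k-. The stems beginning with k- (koknebu → koknebuori, kiduv → kiduvori, kopugih → kopugihori) add -ori.
So kebla → keblaori.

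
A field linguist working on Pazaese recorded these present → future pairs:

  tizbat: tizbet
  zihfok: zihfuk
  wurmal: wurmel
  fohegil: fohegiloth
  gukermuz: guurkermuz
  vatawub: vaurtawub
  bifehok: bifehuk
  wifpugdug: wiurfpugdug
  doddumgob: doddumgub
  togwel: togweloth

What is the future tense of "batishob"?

batishub

doddumgob and vatawub both end in -b yet inflect differently (doddumgub, vaurtawub), so the final letter is not what conditions the rule; the last vowel is.
"batishob" has last vowel 'o'. The stems whose last vowel is 'o' (doddumgob → doddumgub, bifehok → bifehuk, zihfok → zihfuk) change the last vowel to 'u'.
The other patterns: stems whose last vowel is 'u' insert -ur- after the first vowel; stems whose last vowel is 'a' change the last vowel to 'e'; stems whose last vowel is 'e' or 'i' add -oth.
So batishob → batishub.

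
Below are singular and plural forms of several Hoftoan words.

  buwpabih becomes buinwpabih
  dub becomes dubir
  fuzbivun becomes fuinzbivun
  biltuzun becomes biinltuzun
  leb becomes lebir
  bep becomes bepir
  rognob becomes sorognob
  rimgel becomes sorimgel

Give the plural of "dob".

dub and rognob both end in -b yet inflect differently (dubir, sorognob), so the final letter is not what conditions the rule; the number of vowels is.
"dob" has 1 vowel. The stems with 1 vowel (dub → dubir, bep → bepir, leb → lebir) add -ir.
So dob → dobir.

dobir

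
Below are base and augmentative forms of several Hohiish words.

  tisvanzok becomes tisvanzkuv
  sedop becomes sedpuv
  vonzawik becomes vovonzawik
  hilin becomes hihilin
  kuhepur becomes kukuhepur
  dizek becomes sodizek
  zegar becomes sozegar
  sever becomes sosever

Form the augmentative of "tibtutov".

tibtutvuv

tisvanzok and vonzawik both end in -k yet inflect differently (tisvanzkuv, vovonzawik), so the final letter is not what conditions the rule; the last vowel is.
"tibtutov" has last vowel 'o'. The stems whose last vowel is 'o' (tisvanzok → tisvanzkuv, sedop → sedpuv) delete the last vowel and add -uv.
The other patterns: stems whose last vowel is 'i' or 'u' repeat the first consonant+vowel as a prefix; stems whose last vowel is 'a' or 'e' add the prefix so-.
So tibtutov → tibtutvuv.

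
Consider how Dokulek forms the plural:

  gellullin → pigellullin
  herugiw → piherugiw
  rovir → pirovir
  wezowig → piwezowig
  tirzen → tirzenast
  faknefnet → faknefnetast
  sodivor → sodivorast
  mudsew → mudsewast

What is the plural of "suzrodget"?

suzrodgetast

gellullin and tirzen both end in -n yet inflect differently (pigellullin, tirzenast), so the final letter is not what conditions the rule; the last vowel is.
"suzrodget" has last vowel 'e'. The stems whose last vowel is 'e' (tirzen → tirzenast, faknefnet → faknefnetast, mudsew → mudsewast) add -ast.
The other pattern: stems whose last vowel is 'i' add the prefix pi-.
So suzrodget → suzrodgetast.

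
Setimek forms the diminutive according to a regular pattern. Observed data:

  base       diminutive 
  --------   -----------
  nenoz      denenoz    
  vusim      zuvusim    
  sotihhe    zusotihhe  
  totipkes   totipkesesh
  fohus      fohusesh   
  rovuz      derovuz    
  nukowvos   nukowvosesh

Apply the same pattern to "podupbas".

nukowvos and nenoz both have last vowel 'o' yet inflect differently (nukowvosesh, denenoz), so the last vowel is not what conditions the rule; the final letter is.
"podupbas" ends in -s. The stems ending in -s (fohus → fohusesh, totipkes → totipkesesh, nukowvos → nukowvosesh) add -esh.
So podupbas → podupbasesh.

podupbasesh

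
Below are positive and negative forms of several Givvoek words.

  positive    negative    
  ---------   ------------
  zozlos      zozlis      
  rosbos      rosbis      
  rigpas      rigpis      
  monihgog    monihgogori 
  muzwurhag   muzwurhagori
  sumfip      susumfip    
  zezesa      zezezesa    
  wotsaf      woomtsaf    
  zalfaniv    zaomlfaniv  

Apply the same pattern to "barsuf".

baomrsuf

zozlos and monihgog both have last vowel 'o' yet inflect differently (zozlis, monihgogori), so the last vowel is not what conditions the rule; the final letter is.
"barsuf" ends in -f. The one such stem in the data (wotsaf → woomtsaf) inserts -om- after the first vowel (as does zalfaniv), so the same rule applies.
The other patterns: stems ending in -s change the last vowel to 'i'; stems ending in -g add -ori; stems ending in -a or -p repeat the first consonant+vowel as a prefix.
So barsuf → baomrsuf.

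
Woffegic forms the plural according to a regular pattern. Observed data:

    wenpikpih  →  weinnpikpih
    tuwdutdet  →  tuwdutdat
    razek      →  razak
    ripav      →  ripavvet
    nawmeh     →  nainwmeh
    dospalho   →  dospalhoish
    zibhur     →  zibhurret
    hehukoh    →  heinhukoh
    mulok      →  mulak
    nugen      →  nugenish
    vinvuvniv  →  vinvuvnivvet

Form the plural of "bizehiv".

bizehivvet

hehukoh and mulok both have last vowel 'o' yet inflect differently (heinhukoh, mulak), so the last vowel is not what conditions the rule; the final letter is.
"bizehiv" ends in -v. The stems ending in -v (ripav → ripavvet, vinvuvniv → vinvuvnivvet) double the final consonant and add -et.
So bizehiv → bizehivvet.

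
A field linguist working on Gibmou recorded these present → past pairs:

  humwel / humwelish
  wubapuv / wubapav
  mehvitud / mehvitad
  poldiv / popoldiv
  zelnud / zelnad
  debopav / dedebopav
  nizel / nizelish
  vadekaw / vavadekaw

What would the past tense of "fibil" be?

fifibil

"fibil" has last vowel 'i'. The one such stem in the data (poldiv → popoldiv) repeats the first consonant+vowel as a prefix (as do vadekaw, debopav), so the same rule applies.
The other patterns: stems whose last vowel is 'e' add -ish; stems whose last vowel is 'u' change the last vowel to 'a'.
So fibil → fifibil.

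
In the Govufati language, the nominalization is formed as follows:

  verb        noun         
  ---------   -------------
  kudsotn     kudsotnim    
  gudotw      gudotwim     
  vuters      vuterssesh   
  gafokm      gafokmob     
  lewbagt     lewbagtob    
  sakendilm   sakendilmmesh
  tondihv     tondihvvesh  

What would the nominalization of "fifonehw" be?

fifonehwwesh

"fifonehw" has second-to-last letter 'h'. The one such stem in the data (tondihv → tondihvvesh) doubles the final consonant and adds -esh (as do vuters, sakendilm), so the same rule applies.
The other patterns: stems whose second-to-last letter is 't' add -im; stems whose second-to-last letter is 'g' or 'k' add -ob.
So fifonehw → fifonehwwesh.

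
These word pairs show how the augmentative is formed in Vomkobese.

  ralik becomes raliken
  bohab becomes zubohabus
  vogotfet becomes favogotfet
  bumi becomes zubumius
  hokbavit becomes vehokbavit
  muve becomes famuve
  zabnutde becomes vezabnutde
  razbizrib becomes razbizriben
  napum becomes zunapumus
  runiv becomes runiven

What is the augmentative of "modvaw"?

razbizrib and bohab both end in -b yet inflect differently (razbizriben, zubohabus), so the final letter is not what conditions the rule; the first letter is.
"modvaw" begins with m-. The one such stem in the data (muve → famuve) adds the prefix fa-, so the same rule applies.
The other patterns: stems beginning with r- add -en; stems beginning with h- or z- add the prefix ve-; stems beginning with b- or n- add zu- … -us around the stem.
So modvaw → famodvaw.

famodvaw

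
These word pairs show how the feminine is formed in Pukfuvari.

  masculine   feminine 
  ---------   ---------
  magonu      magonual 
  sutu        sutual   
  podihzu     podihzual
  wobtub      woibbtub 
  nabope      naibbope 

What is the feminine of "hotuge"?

"hotuge" ends in -e. The one such stem in the data (nabope → naibbope) inserts -ib- after the first vowel (as does wobtub), so the same rule applies.
The other pattern: stems ending in -u add -al.
So hotuge → hoibtuge.

hoibtuge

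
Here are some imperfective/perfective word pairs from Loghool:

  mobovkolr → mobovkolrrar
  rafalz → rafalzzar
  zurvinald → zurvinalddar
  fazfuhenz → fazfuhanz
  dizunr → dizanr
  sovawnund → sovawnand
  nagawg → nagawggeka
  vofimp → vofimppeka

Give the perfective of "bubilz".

bubilzzar

rafalz and fazfuhenz both end in -z yet inflect differently (rafalzzar, fazfuhanz), so the final letter is not what conditions the rule; the second-to-last letter is.
"bubilz" has second-to-last letter 'l'. The stems whose second-to-last letter is 'l' (mobovkolr → mobovkolrrar, rafalz → rafalzzar, zurvinald → zurvinalddar) double the final consonant and add -ar.
The other patterns: stems whose second-to-last letter is 'n' change the last vowel to 'a'; stems whose second-to-last letter is 'm' or 'w' double the final consonant and add -eka.
So bubilz → bubilzzar.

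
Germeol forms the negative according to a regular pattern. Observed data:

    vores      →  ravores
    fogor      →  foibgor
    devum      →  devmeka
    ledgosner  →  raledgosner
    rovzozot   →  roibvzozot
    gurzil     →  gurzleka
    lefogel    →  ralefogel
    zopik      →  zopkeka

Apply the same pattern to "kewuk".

fogor and ledgosner both end in -r yet inflect differently (foibgor, raledgosner), so the final letter is not what conditions the rule; the last vowel is.
"kewuk" has last vowel 'u'. The one such stem in the data (devum → devmeka) deletes the last vowel and adds -eka (as do zopik, gurzil), so the same rule applies.
The other patterns: stems whose last vowel is 'o' insert -ib- after the first vowel; stems whose last vowel is 'e' add the prefix ra-.
So kewuk → kewkeka.

kewkeka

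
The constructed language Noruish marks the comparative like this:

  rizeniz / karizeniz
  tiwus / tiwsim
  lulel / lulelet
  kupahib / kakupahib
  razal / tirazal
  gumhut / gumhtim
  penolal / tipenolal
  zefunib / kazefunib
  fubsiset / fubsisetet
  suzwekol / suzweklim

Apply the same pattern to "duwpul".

duwplim

"duwpul" has last vowel 'u'. The stems whose last vowel is 'u' (tiwus → tiwsim, gumhut → gumhtim) delete the last vowel and add -im.
The other patterns: stems whose last vowel is 'i' add the prefix ka-; stems whose last vowel is 'a' add the prefix ti-; stems whose last vowel is 'e' add -et.
So duwpul → duwplim.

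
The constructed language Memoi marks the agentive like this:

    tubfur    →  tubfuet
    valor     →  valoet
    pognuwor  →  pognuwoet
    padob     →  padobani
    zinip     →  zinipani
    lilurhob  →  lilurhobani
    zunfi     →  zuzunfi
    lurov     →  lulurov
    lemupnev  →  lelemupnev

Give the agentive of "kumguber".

valor and padob both have last vowel 'o' yet inflect differently (valoet, padobani), so the last vowel is not what conditions the rule; the final letter is.
"kumguber" ends in -r. The stems ending in -r (tubfur → tubfuet, valor → valoet, pognuwor → pognuwoet) drop the final letter and add -et.
So kumguber → kumgubeet.

kumgubeet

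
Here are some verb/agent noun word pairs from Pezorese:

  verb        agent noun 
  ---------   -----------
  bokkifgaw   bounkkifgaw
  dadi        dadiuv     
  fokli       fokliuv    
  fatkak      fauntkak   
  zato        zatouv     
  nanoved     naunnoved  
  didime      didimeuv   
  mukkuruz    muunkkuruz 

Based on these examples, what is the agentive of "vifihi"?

vifihiuv

nanoved and didime both have last vowel 'e' yet inflect differently (naunnoved, didimeuv), so the last vowel is not what conditions the rule; whether the stem ends in a vowel or a consonant is.
"vifihi" ends in a vowel. The stems ending in a vowel (fokli → fokliuv, dadi → dadiuv, zato → zatouv) add -uv.
The other pattern: stems ending in a consonant insert -un- after the first vowel.
So vifihi → vifihiuv.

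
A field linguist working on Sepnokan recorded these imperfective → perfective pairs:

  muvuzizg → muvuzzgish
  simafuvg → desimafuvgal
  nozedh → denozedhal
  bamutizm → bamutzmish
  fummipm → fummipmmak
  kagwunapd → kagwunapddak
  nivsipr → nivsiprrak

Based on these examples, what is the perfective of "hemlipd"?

hemlipddak

bamutizm and fummipm both end in -m yet inflect differently (bamutzmish, fummipmmak), so the final letter is not what conditions the rule; the second-to-last letter is.
"hemlipd" has second-to-last letter 'p'. The stems whose second-to-last letter is 'p' (nivsipr → nivsiprrak, fummipm → fummipmmak, kagwunapd → kagwunapddak) double the final consonant and add -ak.
So hemlipd → hemlipddak.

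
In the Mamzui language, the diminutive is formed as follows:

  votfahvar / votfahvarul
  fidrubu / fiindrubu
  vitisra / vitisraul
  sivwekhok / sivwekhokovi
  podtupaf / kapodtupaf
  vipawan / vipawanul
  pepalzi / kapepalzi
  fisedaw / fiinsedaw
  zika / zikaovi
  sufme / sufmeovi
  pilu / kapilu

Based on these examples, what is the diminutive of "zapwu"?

zapwuovi

"zapwu" begins with z-. The one such stem in the data (zika → zikaovi) adds -ovi, so the same rule applies.
The other patterns: stems beginning with v- add -ul; stems beginning with p- add the prefix ka-; stems beginning with f- insert -in- after the first vowel.
So zapwu → zapwuovi.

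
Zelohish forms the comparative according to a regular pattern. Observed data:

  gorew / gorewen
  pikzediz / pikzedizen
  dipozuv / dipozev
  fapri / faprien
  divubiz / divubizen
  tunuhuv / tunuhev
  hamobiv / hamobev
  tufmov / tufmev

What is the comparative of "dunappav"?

"dunappav" ends in -v. The stems ending in -v (dipozuv → dipozev, tunuhuv → tunuhev, tufmov → tufmev) change the last vowel to 'e'.
So dunappav → dunappev.

dunappev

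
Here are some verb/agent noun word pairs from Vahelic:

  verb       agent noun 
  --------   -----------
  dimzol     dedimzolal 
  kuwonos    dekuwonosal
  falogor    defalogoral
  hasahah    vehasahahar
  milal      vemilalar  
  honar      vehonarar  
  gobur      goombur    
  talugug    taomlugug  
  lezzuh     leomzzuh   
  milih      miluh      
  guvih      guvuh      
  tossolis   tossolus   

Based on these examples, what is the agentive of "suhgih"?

dimzol and milal both end in -l yet inflect differently (dedimzolal, vemilalar), so the final letter is not what conditions the rule; the last vowel is.
"suhgih" has last vowel 'i'. The stems whose last vowel is 'i' (milih → miluh, guvih → guvuh, tossolis → tossolus) change the last vowel to 'u'.
The other patterns: stems whose last vowel is 'o' add de- … -al around the stem; stems whose last vowel is 'a' add ve- … -ar around the stem; stems whose last vowel is 'u' insert -om- after the first vowel.
So suhgih → suhguh.

suhguh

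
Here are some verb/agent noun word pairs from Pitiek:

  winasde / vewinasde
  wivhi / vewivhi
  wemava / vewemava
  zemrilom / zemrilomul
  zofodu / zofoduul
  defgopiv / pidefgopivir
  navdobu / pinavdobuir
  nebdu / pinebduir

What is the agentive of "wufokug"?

zofodu and navdobu both end in -u yet inflect differently (zofoduul, pinavdobuir), so the final letter is not what conditions the rule; the first letter is.
"wufokug" begins with w-. The stems beginning with w- (winasde → vewinasde, wivhi → vewivhi, wemava → vewemava) add the prefix ve-.
The other patterns: stems beginning with z- add -ul; stems beginning with d- or n- add pi- … -ir around the stem.
So wufokug → vewufokug.

vewufokug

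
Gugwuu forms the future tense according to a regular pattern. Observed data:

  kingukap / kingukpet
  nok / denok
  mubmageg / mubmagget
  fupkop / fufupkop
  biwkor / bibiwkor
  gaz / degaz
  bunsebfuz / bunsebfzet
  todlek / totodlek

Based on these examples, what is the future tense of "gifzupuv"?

gifzupvet

nok and todlek both end in -k yet inflect differently (denok, totodlek), so the final letter is not what conditions the rule; the number of vowels is.
"gifzupuv" has 3 vowels. The stems with 3 vowels (kingukap → kingukpet, mubmageg → mubmagget, bunsebfuz → bunsebfzet) delete the last vowel and add -et.
So gifzupuv → gifzupvet.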